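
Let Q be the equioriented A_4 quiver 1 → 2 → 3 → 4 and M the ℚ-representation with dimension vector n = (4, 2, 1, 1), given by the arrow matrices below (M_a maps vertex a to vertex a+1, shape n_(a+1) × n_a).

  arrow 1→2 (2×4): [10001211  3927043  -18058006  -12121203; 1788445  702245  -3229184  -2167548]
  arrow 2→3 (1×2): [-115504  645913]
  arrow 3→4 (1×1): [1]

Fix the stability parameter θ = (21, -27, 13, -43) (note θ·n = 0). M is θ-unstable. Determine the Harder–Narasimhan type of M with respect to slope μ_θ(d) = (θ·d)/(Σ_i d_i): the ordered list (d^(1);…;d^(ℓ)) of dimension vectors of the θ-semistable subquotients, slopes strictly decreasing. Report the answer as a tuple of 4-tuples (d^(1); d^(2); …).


Via rank(M_{q-1}∘⋯∘M_p): M ≅ I[1,1]^2, I[1,2], I[1,4].
μ_θ-semistable layers: μ^(1)=21; μ^(2)=-3; μ^(3)=-9

((2, 0, 0, 0); (1, 1, 0, 0); (1, 1, 1, 1))


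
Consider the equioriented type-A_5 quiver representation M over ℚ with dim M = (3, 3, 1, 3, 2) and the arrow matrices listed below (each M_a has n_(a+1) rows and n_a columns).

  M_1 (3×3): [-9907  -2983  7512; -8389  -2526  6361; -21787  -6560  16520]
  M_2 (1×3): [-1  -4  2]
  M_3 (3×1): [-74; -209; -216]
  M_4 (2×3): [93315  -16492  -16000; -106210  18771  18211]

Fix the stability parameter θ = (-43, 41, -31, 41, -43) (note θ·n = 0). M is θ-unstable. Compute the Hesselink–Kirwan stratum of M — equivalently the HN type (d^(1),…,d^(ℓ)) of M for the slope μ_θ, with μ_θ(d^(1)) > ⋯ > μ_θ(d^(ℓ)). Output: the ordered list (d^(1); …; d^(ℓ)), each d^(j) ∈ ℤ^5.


Via rank(M_{q-1}∘⋯∘M_p): M ≅ I[1,2]^2, I[1,5], I[4,4], I[4,5].
μ_θ-semistable layers: μ^(1)=41; μ^(2)=2; μ^(3)=-1; μ^(4)=-43

((0, 2, 0, 1, 0); (0, 1, 1, 1, 1); (0, 0, 0, 1, 1); (3, 0, 0, 0, 0))


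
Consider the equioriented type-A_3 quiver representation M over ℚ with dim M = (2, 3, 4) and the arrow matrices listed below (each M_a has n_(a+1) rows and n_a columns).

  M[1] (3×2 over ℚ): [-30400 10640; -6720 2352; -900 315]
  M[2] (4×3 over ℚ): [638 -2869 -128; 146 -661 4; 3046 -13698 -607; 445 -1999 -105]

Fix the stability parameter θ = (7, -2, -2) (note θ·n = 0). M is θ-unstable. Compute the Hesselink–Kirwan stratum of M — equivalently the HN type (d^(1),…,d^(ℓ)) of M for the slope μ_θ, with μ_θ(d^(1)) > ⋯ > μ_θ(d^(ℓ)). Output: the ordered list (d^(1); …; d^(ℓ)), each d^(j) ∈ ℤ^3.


Via rank(M_{q-1}∘⋯∘M_p): M ≅ I[1,1], I[1,3], I[2,3]^2, I[3,3].
μ_θ-semistable layers: μ^(1)=7; μ^(2)=1; μ^(3)=-2

((1, 0, 0); (1, 1, 1); (0, 2, 3))


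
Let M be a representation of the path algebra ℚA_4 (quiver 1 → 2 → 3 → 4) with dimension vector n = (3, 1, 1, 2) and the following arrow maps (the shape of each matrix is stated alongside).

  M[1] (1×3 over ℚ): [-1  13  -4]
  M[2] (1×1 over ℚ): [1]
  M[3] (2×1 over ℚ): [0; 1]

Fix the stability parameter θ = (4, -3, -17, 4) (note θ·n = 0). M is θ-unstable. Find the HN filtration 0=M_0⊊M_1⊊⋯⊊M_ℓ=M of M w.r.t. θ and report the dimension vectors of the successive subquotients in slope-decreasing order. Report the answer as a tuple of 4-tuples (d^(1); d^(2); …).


Via rank(M_{q-1}∘⋯∘M_p): M ≅ I[1,1]^2, I[1,4], I[4,4].
μ_θ-semistable layers: μ^(1)=4; μ^(2)=-16/3

((2, 0, 0, 2); (1, 1, 1, 0))


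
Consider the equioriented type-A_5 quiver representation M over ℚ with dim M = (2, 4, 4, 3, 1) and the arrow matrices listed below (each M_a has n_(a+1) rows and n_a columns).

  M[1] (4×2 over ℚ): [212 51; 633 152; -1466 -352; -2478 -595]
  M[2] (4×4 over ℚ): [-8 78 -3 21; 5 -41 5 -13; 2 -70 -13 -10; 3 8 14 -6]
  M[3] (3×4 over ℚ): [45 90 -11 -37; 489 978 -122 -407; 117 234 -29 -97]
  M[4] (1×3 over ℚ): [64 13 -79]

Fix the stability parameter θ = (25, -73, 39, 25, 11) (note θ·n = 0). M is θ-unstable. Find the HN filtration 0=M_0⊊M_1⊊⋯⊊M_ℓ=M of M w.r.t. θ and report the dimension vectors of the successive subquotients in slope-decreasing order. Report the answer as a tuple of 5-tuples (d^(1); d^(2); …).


Interval decomposition of M: I[1,3], I[1,5], I[2,3], I[2,4], I[4,4].
HN type (ℓ=5): μ^(1)=39; μ^(2)=32; μ^(3)=25; μ^(4)=-24; μ^(5)=-73

((0, 0, 2, 0, 0); (0, 0, 1, 1, 0); (0, 0, 1, 2, 1); (2, 2, 0, 0, 0); (0, 2, 0, 0, 0))


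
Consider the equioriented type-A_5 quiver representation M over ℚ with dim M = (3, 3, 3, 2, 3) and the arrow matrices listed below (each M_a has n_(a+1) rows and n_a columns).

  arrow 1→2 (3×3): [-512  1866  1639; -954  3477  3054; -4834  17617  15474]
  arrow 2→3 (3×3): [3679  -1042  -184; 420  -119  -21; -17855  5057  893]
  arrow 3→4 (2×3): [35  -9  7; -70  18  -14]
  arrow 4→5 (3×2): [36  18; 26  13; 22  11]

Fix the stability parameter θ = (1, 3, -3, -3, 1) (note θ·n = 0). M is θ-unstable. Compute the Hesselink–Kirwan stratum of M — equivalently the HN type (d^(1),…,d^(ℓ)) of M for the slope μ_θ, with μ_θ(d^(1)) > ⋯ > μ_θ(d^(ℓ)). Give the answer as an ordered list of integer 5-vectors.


Barcode: M ≅ I[1,1], I[1,2], I[1,3], I[2,3], I[3,4], I[4,5], I[5,5]^2. HN layers by μ_θ (5 steps, strictly decreasing):
  μ^(1)=3; μ^(2)=1; μ^(3)=1/3; μ^(4)=0; μ^(5)=-3

((0, 1, 0, 0, 0); (2, 0, 0, 0, 3); (1, 1, 1, 0, 0); (0, 1, 1, 0, 0); (0, 0, 1, 2, 0))


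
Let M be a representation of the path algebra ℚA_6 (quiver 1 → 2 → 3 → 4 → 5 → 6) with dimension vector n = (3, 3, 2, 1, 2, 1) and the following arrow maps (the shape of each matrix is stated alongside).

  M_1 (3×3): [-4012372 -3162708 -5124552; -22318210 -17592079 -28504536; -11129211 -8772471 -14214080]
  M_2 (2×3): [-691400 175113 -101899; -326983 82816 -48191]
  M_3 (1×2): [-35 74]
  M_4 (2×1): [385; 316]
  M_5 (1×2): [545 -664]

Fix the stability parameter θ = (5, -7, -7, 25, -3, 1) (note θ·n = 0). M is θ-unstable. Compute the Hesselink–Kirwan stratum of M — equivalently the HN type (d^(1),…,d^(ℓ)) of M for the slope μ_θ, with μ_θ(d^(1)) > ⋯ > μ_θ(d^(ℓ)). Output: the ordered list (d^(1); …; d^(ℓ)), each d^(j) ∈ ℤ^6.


Barcode: M ≅ I[1,2], I[1,3], I[1,6], I[5,5]. HN layers by μ_θ (3 steps, strictly decreasing):
  μ^(1)=23/3; μ^(2)=-1; μ^(3)=-3

((0, 0, 0, 1, 1, 1); (1, 1, 0, 0, 0, 0); (2, 2, 2, 0, 1, 0))


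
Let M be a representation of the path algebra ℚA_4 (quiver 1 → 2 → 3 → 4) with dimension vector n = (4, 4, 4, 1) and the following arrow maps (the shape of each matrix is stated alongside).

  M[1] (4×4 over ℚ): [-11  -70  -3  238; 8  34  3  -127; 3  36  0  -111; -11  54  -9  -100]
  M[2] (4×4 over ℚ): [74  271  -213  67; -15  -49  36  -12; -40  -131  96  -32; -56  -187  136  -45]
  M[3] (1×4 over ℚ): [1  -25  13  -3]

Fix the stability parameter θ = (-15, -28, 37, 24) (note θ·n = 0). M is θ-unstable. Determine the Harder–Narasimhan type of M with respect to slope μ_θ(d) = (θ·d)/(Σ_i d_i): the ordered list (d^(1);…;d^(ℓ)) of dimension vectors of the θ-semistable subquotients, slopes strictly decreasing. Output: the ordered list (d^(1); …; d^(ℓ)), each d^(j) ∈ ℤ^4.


Barcode: M ≅ I[1,1]^2, I[1,3], I[1,4], I[2,3]^2. HN layers by μ_θ (5 steps, strictly decreasing):
  μ^(1)=37; μ^(2)=61/2; μ^(3)=-15; μ^(4)=-43/2; μ^(5)=-28

((0, 0, 3, 0); (0, 0, 1, 1); (2, 0, 0, 0); (2, 2, 0, 0); (0, 2, 0, 0))


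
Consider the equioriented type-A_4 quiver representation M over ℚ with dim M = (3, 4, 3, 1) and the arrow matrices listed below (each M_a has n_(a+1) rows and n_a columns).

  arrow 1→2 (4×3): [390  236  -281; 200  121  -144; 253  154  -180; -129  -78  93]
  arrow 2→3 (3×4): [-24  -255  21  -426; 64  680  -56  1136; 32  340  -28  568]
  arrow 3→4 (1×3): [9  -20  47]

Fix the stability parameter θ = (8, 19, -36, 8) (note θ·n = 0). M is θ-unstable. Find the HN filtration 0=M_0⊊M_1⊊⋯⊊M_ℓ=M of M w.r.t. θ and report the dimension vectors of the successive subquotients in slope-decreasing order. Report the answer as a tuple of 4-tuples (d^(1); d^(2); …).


Via rank(M_{q-1}∘⋯∘M_p): M ≅ I[1,2]^2, I[1,4], I[2,2], I[3,3]^2.
μ_θ-semistable layers: μ^(1)=19; μ^(2)=8; μ^(3)=-3; μ^(4)=-36

((0, 3, 0, 0); (2, 0, 0, 1); (1, 1, 1, 0); (0, 0, 2, 0))


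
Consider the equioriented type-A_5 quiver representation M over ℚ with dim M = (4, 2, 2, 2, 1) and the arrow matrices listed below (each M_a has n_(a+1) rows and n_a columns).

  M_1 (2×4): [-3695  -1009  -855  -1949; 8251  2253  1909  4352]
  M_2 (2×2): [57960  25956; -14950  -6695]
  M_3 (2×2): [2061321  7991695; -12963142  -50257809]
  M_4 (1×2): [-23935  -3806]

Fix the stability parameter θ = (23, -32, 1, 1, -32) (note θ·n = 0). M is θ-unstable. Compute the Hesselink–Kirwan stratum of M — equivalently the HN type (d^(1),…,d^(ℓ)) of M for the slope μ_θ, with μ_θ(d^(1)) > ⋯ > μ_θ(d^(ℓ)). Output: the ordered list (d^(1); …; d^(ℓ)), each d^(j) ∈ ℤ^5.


Interval decomposition of M: I[1,1]^2, I[1,2], I[1,5], I[3,4].
HN type (ℓ=4): μ^(1)=23; μ^(2)=1; μ^(3)=-9/2; μ^(4)=-39/5

((2, 0, 0, 0, 0); (0, 0, 1, 1, 0); (1, 1, 0, 0, 0); (1, 1, 1, 1, 1))


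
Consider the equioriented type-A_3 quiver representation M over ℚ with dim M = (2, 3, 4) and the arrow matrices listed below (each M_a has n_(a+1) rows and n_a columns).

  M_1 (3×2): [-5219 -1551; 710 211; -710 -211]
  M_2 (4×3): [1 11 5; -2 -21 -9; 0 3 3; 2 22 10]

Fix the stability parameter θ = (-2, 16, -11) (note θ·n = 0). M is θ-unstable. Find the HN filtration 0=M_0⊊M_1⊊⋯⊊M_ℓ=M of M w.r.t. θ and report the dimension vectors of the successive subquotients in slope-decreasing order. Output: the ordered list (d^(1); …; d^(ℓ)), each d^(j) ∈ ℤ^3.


Interval decomposition of M: I[1,2], I[1,3], I[2,3], I[3,3]^2.
HN type (ℓ=4): μ^(1)=16; μ^(2)=5/2; μ^(3)=-2; μ^(4)=-11

((0, 1, 0); (0, 2, 2); (2, 0, 0); (0, 0, 2))


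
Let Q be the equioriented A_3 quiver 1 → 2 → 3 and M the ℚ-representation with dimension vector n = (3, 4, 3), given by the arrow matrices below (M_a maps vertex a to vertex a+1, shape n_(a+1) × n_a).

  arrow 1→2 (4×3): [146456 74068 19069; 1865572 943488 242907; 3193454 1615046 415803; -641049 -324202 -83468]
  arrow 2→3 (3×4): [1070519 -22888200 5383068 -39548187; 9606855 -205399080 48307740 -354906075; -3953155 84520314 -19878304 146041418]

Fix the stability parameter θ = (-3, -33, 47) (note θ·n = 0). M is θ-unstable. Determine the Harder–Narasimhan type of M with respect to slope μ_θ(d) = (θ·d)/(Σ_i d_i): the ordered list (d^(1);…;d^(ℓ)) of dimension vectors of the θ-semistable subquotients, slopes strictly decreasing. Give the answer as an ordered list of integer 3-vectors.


Interval decomposition of M: I[1,2], I[1,3]^2, I[2,2], I[3,3].
HN type (ℓ=3): μ^(1)=47; μ^(2)=-18; μ^(3)=-33

((0, 0, 3); (3, 3, 0); (0, 1, 0))


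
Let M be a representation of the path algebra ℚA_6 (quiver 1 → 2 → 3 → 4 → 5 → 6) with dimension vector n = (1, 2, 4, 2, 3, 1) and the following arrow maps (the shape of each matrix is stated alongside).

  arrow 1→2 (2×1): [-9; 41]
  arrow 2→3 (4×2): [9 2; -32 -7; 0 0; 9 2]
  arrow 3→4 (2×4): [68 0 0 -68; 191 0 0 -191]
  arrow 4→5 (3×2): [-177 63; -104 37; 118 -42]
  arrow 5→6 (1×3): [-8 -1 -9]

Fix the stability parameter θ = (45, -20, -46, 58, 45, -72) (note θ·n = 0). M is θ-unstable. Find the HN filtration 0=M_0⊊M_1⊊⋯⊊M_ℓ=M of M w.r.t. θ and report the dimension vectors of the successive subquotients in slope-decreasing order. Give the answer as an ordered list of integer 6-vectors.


Interval decomposition of M: I[1,3], I[2,3], I[3,3], I[3,6], I[4,5], I[5,5].
HN type (ℓ=6): μ^(1)=103/2; μ^(2)=45; μ^(3)=31/3; μ^(4)=-7; μ^(5)=-33; μ^(6)=-46

((0, 0, 0, 1, 1, 0); (0, 0, 0, 0, 1, 0); (0, 0, 0, 1, 1, 1); (1, 1, 1, 0, 0, 0); (0, 1, 1, 0, 0, 0); (0, 0, 2, 0, 0, 0))


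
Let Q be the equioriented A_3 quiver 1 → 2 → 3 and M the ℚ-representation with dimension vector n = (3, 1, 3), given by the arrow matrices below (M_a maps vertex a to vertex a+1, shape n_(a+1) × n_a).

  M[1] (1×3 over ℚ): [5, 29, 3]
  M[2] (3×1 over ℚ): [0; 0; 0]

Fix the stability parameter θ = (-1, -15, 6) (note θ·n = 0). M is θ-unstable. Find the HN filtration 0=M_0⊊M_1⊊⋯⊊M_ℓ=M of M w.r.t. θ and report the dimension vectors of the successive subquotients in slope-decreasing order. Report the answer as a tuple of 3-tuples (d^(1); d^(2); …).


Via rank(M_{q-1}∘⋯∘M_p): M ≅ I[1,1]^2, I[1,2], I[3,3]^3.
μ_θ-semistable layers: μ^(1)=6; μ^(2)=-1; μ^(3)=-8

((0, 0, 3); (2, 0, 0); (1, 1, 0))


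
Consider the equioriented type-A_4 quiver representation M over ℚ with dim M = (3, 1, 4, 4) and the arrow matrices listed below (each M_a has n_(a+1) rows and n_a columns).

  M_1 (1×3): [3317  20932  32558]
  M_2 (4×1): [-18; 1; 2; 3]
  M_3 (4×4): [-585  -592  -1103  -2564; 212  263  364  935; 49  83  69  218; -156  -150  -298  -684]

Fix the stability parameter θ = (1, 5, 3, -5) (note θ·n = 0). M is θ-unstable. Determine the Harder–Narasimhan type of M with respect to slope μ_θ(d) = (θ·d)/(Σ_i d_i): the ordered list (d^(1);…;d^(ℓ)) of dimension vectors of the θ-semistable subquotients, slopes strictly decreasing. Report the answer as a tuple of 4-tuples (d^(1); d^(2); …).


Interval decomposition of M: I[1,1]^2, I[1,4], I[3,4]^3.
HN type (ℓ=2): μ^(1)=1; μ^(2)=-1

((3, 1, 1, 1); (0, 0, 3, 3))


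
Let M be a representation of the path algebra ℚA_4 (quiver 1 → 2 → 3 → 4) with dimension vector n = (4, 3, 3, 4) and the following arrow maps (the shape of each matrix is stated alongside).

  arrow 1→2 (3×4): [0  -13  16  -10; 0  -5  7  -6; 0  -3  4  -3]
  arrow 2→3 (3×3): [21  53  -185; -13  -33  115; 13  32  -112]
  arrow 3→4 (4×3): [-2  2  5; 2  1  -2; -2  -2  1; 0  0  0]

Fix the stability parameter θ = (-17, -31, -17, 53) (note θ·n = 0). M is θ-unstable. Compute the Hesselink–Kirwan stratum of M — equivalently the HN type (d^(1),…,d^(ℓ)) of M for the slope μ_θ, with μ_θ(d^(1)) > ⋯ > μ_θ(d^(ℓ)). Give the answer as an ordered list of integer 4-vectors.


Via rank(M_{q-1}∘⋯∘M_p): M ≅ I[1,1], I[1,3], I[1,4]^2, I[4,4]^2.
μ_θ-semistable layers: μ^(1)=53; μ^(2)=-17; μ^(3)=-24

((0, 0, 0, 4); (1, 0, 3, 0); (3, 3, 0, 0))


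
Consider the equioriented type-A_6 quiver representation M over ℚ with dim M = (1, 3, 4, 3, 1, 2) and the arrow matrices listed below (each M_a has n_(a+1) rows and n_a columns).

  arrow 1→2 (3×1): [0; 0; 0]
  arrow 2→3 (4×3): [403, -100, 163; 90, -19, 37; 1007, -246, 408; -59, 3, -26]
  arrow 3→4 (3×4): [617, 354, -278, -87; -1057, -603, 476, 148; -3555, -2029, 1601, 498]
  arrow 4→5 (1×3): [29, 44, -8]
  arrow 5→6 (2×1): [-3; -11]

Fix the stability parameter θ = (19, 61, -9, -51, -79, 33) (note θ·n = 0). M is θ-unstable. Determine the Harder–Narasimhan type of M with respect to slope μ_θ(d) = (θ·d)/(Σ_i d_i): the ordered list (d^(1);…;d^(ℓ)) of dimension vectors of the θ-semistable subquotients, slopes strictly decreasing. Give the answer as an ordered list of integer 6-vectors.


Interval decomposition of M: I[1,1], I[2,4]^2, I[2,6], I[3,3], I[6,6].
HN type (ℓ=5): μ^(1)=33; μ^(2)=19; μ^(3)=1/3; μ^(4)=-9; μ^(5)=-39/2

((0, 0, 0, 0, 0, 2); (1, 0, 0, 0, 0, 0); (0, 2, 2, 2, 0, 0); (0, 0, 1, 0, 0, 0); (0, 1, 1, 1, 1, 0))


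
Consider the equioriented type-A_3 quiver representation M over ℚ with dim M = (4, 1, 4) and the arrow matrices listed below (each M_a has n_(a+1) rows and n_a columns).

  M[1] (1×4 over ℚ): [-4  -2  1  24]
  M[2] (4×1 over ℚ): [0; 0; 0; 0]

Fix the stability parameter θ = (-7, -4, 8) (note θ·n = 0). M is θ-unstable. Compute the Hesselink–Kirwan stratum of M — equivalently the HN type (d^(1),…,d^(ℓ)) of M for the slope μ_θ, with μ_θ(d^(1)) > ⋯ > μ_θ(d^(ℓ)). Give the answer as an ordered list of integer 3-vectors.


Via rank(M_{q-1}∘⋯∘M_p): M ≅ I[1,1]^3, I[1,2], I[3,3]^4.
μ_θ-semistable layers: μ^(1)=8; μ^(2)=-4; μ^(3)=-7

((0, 0, 4); (0, 1, 0); (4, 0, 0))


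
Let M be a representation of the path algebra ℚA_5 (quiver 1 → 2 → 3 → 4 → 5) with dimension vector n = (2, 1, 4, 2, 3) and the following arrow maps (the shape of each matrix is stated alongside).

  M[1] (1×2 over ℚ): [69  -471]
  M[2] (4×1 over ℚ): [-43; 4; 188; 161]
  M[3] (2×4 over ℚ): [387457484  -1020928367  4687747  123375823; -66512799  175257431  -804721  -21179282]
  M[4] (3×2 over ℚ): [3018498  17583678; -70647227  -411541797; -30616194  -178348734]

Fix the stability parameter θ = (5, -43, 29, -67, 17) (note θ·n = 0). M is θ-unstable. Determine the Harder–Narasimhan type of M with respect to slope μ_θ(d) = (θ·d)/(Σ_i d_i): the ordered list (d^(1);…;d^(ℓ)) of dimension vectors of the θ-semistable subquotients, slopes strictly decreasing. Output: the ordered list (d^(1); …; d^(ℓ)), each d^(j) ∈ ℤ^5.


Interval decomposition of M: I[1,1], I[1,4], I[3,3]^2, I[3,5], I[5,5]^2.
HN type (ℓ=4): μ^(1)=29; μ^(2)=17; μ^(3)=5; μ^(4)=-19

((0, 0, 2, 0, 0); (0, 0, 0, 0, 3); (1, 0, 0, 0, 0); (1, 1, 2, 2, 0))


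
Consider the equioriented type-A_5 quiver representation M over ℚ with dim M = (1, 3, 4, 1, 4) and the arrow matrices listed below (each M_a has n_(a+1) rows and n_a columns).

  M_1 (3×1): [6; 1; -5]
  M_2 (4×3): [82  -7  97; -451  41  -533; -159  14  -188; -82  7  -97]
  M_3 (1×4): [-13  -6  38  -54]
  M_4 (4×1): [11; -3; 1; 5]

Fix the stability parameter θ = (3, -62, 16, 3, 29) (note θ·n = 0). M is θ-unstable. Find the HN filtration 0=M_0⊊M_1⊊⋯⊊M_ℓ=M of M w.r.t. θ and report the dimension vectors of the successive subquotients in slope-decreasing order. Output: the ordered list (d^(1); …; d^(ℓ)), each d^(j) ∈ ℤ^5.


Interval decomposition of M: I[1,2], I[2,3], I[2,5], I[3,3]^2, I[5,5]^3.
HN type (ℓ=5): μ^(1)=29; μ^(2)=16; μ^(3)=19/2; μ^(4)=-59/2; μ^(5)=-62

((0, 0, 0, 0, 4); (0, 0, 3, 0, 0); (0, 0, 1, 1, 0); (1, 1, 0, 0, 0); (0, 2, 0, 0, 0))


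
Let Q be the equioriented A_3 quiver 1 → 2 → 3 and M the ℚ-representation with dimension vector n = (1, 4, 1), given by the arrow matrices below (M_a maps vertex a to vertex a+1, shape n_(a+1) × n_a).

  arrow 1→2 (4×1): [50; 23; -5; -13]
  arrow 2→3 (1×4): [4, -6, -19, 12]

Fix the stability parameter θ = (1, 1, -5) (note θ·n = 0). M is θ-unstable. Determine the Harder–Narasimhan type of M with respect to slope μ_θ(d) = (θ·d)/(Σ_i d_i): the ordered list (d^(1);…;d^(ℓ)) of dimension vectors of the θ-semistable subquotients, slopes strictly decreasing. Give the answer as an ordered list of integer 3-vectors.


Interval decomposition of M: I[1,3], I[2,2]^3.
HN type (ℓ=2): μ^(1)=1; μ^(2)=-1

((0, 3, 0); (1, 1, 1))


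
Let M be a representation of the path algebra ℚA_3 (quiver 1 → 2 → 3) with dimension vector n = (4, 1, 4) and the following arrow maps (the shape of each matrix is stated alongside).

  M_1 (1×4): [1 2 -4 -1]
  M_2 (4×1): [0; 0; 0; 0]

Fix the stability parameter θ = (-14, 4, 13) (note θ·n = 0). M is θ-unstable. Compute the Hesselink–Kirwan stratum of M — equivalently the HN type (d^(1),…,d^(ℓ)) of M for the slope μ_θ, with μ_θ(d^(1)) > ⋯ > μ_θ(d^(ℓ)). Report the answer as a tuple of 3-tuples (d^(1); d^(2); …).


Via rank(M_{q-1}∘⋯∘M_p): M ≅ I[1,1]^3, I[1,2], I[3,3]^4.
μ_θ-semistable layers: μ^(1)=13; μ^(2)=4; μ^(3)=-14

((0, 0, 4); (0, 1, 0); (4, 0, 0))


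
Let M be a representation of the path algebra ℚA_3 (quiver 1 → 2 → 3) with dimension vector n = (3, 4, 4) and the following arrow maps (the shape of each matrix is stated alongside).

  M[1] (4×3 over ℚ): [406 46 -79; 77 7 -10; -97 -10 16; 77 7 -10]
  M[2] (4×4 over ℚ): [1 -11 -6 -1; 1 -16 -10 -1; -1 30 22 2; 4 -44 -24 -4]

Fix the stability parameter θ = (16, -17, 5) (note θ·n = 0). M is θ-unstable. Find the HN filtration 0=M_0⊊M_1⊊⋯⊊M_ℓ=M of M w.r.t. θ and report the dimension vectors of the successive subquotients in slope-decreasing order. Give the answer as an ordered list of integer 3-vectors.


Barcode: M ≅ I[1,2], I[1,3]^2, I[2,3], I[3,3]. HN layers by μ_θ (3 steps, strictly decreasing):
  μ^(1)=5; μ^(2)=-1/2; μ^(3)=-17

((0, 0, 4); (3, 3, 0); (0, 1, 0))


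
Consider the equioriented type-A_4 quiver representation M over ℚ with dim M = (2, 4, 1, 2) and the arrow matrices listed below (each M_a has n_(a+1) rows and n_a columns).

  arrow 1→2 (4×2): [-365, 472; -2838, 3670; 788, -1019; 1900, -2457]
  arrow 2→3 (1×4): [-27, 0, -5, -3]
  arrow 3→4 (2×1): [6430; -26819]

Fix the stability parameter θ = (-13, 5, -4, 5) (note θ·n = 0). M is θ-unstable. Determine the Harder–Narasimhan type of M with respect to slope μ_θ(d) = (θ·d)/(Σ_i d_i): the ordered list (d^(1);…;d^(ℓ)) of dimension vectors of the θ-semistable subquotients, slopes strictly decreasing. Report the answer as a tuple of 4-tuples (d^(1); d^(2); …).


Barcode: M ≅ I[1,2], I[1,4], I[2,2]^2, I[4,4]. HN layers by μ_θ (3 steps, strictly decreasing):
  μ^(1)=5; μ^(2)=1/2; μ^(3)=-13

((0, 3, 0, 2); (0, 1, 1, 0); (2, 0, 0, 0))


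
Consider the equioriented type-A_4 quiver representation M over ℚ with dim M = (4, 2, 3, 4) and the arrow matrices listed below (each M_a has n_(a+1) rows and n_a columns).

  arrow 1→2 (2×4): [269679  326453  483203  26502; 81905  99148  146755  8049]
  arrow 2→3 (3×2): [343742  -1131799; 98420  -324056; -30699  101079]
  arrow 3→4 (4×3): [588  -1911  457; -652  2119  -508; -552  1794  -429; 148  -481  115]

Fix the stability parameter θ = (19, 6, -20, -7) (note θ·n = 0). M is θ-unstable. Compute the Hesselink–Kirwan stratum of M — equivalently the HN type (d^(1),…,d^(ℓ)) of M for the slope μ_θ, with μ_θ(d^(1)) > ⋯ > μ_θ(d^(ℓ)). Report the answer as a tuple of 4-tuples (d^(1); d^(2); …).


Barcode: M ≅ I[1,1]^2, I[1,3], I[1,4], I[3,4], I[4,4]^2. HN layers by μ_θ (5 steps, strictly decreasing):
  μ^(1)=19; μ^(2)=5/3; μ^(3)=-1/2; μ^(4)=-7; μ^(5)=-20

((2, 0, 0, 0); (1, 1, 1, 0); (1, 1, 1, 1); (0, 0, 0, 3); (0, 0, 1, 0))


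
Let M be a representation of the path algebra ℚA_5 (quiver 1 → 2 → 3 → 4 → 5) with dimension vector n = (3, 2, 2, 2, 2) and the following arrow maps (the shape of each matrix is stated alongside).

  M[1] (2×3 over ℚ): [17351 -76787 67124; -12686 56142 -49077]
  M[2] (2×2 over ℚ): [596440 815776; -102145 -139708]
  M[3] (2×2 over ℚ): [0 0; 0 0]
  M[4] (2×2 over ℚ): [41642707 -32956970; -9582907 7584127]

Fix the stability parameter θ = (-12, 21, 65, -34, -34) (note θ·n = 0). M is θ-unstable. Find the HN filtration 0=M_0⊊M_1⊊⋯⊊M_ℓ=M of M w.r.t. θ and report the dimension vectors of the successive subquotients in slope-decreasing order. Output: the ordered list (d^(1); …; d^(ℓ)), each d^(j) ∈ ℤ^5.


Interval decomposition of M: I[1,1], I[1,2], I[1,3], I[3,3], I[4,5]^2.
HN type (ℓ=4): μ^(1)=65; μ^(2)=21; μ^(3)=-12; μ^(4)=-34

((0, 0, 2, 0, 0); (0, 2, 0, 0, 0); (3, 0, 0, 0, 0); (0, 0, 0, 2, 2))


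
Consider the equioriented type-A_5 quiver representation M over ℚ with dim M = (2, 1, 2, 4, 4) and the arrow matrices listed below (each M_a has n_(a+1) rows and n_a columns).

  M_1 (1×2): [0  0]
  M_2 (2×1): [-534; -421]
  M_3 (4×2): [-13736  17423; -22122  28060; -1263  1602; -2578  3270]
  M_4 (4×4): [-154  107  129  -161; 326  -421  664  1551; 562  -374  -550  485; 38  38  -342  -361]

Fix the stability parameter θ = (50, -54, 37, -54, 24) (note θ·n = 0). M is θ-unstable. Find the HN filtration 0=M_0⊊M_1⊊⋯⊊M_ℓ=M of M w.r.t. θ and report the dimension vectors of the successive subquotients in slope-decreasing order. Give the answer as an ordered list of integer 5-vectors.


Via rank(M_{q-1}∘⋯∘M_p): M ≅ I[1,1]^2, I[2,4], I[3,5], I[4,5]^2, I[5,5].
μ_θ-semistable layers: μ^(1)=50; μ^(2)=24; μ^(3)=-17/2; μ^(4)=-54

((2, 0, 0, 0, 0); (0, 0, 0, 0, 4); (0, 0, 2, 2, 0); (0, 1, 0, 2, 0))


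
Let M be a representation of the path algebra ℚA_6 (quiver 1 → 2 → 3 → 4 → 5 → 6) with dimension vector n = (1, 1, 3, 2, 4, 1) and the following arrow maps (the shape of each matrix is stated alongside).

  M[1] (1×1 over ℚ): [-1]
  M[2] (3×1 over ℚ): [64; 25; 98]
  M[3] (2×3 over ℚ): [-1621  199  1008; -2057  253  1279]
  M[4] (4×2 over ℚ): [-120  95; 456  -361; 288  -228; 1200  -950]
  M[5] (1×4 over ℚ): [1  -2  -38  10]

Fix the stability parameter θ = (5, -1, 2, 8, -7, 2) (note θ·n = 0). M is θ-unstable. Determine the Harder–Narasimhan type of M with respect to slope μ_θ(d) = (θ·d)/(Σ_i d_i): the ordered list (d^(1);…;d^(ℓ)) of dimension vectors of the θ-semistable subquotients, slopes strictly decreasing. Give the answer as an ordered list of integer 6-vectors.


Interval decomposition of M: I[1,6], I[3,3], I[3,4], I[5,5]^3.
HN type (ℓ=4): μ^(1)=8; μ^(2)=2; μ^(3)=7/5; μ^(4)=-7

((0, 0, 0, 1, 0, 0); (0, 0, 2, 0, 0, 1); (1, 1, 1, 1, 1, 0); (0, 0, 0, 0, 3, 0))


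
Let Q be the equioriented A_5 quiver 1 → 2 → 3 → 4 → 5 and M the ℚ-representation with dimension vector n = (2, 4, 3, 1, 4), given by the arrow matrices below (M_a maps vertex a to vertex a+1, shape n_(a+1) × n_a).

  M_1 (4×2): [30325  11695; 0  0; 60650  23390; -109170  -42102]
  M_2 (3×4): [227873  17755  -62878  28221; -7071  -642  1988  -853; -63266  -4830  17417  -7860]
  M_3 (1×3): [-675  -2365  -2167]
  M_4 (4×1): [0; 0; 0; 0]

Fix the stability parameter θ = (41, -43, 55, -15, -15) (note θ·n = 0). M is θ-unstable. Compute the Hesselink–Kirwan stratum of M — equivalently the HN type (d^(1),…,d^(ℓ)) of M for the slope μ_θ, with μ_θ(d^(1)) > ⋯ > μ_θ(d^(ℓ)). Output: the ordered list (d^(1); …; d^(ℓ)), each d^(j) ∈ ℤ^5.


Barcode: M ≅ I[1,1], I[1,3], I[2,2], I[2,3], I[2,4], I[5,5]^4. HN layers by μ_θ (6 steps, strictly decreasing):
  μ^(1)=55; μ^(2)=41; μ^(3)=20; μ^(4)=-1; μ^(5)=-15; μ^(6)=-43

((0, 0, 2, 0, 0); (1, 0, 0, 0, 0); (0, 0, 1, 1, 0); (1, 1, 0, 0, 0); (0, 0, 0, 0, 4); (0, 3, 0, 0, 0))


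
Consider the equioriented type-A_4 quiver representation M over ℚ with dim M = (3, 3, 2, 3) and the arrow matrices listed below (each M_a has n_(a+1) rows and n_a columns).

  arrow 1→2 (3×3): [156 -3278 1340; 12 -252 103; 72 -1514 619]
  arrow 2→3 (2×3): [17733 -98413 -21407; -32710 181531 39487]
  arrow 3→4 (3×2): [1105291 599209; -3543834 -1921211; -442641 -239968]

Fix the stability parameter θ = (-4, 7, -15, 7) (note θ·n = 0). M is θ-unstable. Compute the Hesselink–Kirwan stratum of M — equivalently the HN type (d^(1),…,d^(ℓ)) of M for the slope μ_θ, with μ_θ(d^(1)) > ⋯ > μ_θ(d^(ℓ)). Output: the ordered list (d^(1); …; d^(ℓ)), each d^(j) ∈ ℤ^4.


Barcode: M ≅ I[1,1], I[1,2], I[1,4], I[2,4], I[4,4]. HN layers by μ_θ (2 steps, strictly decreasing):
  μ^(1)=7; μ^(2)=-4

((0, 1, 0, 3); (3, 2, 2, 0))


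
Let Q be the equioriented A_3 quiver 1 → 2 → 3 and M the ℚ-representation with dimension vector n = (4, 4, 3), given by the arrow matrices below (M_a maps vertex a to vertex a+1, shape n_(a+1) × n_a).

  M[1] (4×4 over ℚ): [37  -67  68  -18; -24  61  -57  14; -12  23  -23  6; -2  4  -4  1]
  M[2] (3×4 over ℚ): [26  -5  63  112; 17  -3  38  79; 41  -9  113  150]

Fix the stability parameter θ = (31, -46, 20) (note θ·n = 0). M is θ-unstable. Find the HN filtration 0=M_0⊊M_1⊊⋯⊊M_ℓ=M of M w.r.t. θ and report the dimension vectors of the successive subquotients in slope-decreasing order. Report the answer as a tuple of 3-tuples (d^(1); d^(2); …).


Via rank(M_{q-1}∘⋯∘M_p): M ≅ I[1,1], I[1,2], I[1,3]^2, I[2,3].
μ_θ-semistable layers: μ^(1)=31; μ^(2)=20; μ^(3)=-15/2; μ^(4)=-46

((1, 0, 0); (0, 0, 3); (3, 3, 0); (0, 1, 0))


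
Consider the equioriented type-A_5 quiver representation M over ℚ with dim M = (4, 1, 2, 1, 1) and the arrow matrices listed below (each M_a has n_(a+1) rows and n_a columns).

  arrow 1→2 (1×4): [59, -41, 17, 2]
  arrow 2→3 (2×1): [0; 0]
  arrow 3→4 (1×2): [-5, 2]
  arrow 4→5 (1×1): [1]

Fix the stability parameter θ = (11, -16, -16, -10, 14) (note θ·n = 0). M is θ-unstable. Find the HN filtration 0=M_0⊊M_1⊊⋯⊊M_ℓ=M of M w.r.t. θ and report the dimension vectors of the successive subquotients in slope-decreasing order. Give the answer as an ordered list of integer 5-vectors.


Interval decomposition of M: I[1,1]^3, I[1,2], I[3,3], I[3,5].
HN type (ℓ=5): μ^(1)=14; μ^(2)=11; μ^(3)=-5/2; μ^(4)=-10; μ^(5)=-16

((0, 0, 0, 0, 1); (3, 0, 0, 0, 0); (1, 1, 0, 0, 0); (0, 0, 0, 1, 0); (0, 0, 2, 0, 0))


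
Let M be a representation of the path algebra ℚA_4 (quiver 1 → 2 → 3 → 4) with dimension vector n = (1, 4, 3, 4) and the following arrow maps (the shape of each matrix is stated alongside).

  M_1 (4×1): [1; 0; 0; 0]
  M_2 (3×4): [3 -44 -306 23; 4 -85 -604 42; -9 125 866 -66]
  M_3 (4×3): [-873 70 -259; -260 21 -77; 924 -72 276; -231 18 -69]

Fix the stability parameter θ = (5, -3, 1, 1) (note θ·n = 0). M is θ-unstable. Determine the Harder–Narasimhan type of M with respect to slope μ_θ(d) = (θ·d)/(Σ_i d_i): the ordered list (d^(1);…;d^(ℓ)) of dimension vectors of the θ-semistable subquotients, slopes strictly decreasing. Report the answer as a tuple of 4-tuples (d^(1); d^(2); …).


Interval decomposition of M: I[1,4], I[2,2], I[2,3], I[2,4], I[4,4]^2.
HN type (ℓ=2): μ^(1)=1; μ^(2)=-3

((1, 1, 3, 4); (0, 3, 0, 0))


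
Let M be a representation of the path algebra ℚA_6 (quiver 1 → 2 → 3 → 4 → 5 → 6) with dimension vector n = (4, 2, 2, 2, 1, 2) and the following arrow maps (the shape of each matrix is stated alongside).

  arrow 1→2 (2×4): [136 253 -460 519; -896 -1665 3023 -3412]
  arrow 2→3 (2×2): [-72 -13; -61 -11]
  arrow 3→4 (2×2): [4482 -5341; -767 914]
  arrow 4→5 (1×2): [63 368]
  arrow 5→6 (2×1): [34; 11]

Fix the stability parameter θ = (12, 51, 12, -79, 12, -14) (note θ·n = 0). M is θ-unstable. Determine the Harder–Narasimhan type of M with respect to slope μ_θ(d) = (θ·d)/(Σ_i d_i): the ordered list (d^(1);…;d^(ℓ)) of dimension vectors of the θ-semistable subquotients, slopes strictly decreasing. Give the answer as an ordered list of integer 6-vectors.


Barcode: M ≅ I[1,1]^2, I[1,4], I[1,6], I[6,6]. HN layers by μ_θ (3 steps, strictly decreasing):
  μ^(1)=12; μ^(2)=-1; μ^(3)=-14

((2, 0, 0, 0, 0, 0); (2, 2, 2, 2, 1, 1); (0, 0, 0, 0, 0, 1))


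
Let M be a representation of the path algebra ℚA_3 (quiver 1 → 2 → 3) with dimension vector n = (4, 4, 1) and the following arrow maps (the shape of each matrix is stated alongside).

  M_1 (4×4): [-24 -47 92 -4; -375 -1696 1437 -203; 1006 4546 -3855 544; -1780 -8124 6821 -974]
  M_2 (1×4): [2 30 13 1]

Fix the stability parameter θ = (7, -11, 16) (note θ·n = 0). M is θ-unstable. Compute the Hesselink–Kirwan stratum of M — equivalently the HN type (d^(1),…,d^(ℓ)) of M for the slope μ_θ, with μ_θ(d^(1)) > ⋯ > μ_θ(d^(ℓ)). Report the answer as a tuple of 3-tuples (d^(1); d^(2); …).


Interval decomposition of M: I[1,1], I[1,2]^3, I[2,3].
HN type (ℓ=4): μ^(1)=16; μ^(2)=7; μ^(3)=-2; μ^(4)=-11

((0, 0, 1); (1, 0, 0); (3, 3, 0); (0, 1, 0))


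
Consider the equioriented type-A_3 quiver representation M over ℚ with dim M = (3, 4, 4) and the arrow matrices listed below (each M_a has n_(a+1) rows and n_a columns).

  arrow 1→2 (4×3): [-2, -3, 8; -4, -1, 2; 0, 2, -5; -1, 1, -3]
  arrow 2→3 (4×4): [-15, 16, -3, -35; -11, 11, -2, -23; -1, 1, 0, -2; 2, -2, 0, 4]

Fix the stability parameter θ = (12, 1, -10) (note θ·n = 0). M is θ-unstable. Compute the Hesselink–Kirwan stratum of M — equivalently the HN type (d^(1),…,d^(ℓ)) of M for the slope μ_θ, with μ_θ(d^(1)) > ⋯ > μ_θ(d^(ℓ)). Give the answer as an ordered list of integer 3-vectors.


Via rank(M_{q-1}∘⋯∘M_p): M ≅ I[1,2], I[1,3]^2, I[2,3], I[3,3].
μ_θ-semistable layers: μ^(1)=13/2; μ^(2)=1; μ^(3)=-9/2; μ^(4)=-10

((1, 1, 0); (2, 2, 2); (0, 1, 1); (0, 0, 1))


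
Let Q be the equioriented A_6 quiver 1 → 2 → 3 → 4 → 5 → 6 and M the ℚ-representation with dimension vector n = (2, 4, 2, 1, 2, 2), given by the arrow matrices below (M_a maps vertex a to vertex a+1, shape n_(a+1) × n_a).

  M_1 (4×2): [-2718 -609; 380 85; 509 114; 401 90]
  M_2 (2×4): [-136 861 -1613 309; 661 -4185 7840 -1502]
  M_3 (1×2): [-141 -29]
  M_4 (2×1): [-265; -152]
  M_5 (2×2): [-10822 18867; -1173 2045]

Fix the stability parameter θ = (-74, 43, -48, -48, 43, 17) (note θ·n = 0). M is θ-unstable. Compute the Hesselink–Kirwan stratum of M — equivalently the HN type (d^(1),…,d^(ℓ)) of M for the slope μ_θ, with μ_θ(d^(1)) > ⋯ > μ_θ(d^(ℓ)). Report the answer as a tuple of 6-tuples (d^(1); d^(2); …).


Via rank(M_{q-1}∘⋯∘M_p): M ≅ I[1,2], I[1,6], I[2,2], I[2,3], I[5,6].
μ_θ-semistable layers: μ^(1)=43; μ^(2)=30; μ^(3)=-5/2; μ^(4)=-53/3; μ^(5)=-74

((0, 2, 0, 0, 0, 0); (0, 0, 0, 0, 2, 2); (0, 1, 1, 0, 0, 0); (0, 1, 1, 1, 0, 0); (2, 0, 0, 0, 0, 0))


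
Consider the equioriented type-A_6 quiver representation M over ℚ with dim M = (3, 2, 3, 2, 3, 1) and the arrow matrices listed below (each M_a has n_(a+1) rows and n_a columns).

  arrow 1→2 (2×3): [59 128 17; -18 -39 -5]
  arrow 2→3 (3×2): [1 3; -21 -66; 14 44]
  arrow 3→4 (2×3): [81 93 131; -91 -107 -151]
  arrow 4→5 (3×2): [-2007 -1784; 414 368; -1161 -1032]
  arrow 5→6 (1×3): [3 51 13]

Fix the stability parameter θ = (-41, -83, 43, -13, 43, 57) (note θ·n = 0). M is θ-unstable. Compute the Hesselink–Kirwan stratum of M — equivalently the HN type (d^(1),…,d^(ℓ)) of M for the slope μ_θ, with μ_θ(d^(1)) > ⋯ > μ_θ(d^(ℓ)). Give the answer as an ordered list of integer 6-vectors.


Barcode: M ≅ I[1,1], I[1,4], I[1,5], I[3,3], I[5,5], I[5,6]. HN layers by μ_θ (5 steps, strictly decreasing):
  μ^(1)=57; μ^(2)=43; μ^(3)=15; μ^(4)=-41; μ^(5)=-62

((0, 0, 0, 0, 0, 1); (0, 0, 1, 0, 3, 0); (0, 0, 2, 2, 0, 0); (1, 0, 0, 0, 0, 0); (2, 2, 0, 0, 0, 0))


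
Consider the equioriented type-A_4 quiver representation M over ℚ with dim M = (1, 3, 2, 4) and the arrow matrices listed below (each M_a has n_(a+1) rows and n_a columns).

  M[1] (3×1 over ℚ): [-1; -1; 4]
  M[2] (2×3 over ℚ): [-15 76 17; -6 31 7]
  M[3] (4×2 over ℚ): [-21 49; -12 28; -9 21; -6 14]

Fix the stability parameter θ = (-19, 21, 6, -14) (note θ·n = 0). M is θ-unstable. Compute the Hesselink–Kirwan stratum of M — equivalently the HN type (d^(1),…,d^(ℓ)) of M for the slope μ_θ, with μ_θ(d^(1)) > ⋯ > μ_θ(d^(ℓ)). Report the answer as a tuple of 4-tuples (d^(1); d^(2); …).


Barcode: M ≅ I[1,3], I[2,2], I[2,4], I[4,4]^3. HN layers by μ_θ (5 steps, strictly decreasing):
  μ^(1)=21; μ^(2)=27/2; μ^(3)=13/3; μ^(4)=-14; μ^(5)=-19

((0, 1, 0, 0); (0, 1, 1, 0); (0, 1, 1, 1); (0, 0, 0, 3); (1, 0, 0, 0))


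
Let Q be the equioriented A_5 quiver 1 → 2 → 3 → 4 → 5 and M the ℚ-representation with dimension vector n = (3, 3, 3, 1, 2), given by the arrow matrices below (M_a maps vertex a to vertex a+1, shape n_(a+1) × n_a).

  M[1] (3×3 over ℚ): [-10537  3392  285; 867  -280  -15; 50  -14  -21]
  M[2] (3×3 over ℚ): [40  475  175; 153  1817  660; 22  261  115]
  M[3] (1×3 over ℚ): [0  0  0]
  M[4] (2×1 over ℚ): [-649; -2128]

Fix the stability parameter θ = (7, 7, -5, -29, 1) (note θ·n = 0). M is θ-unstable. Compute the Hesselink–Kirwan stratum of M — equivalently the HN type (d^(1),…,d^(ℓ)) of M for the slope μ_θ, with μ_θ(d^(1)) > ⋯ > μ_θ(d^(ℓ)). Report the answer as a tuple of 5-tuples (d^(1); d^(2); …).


Interval decomposition of M: I[1,2], I[1,3]^2, I[3,3], I[4,5], I[5,5].
HN type (ℓ=5): μ^(1)=7; μ^(2)=3; μ^(3)=1; μ^(4)=-5; μ^(5)=-29

((1, 1, 0, 0, 0); (2, 2, 2, 0, 0); (0, 0, 0, 0, 2); (0, 0, 1, 0, 0); (0, 0, 0, 1, 0))


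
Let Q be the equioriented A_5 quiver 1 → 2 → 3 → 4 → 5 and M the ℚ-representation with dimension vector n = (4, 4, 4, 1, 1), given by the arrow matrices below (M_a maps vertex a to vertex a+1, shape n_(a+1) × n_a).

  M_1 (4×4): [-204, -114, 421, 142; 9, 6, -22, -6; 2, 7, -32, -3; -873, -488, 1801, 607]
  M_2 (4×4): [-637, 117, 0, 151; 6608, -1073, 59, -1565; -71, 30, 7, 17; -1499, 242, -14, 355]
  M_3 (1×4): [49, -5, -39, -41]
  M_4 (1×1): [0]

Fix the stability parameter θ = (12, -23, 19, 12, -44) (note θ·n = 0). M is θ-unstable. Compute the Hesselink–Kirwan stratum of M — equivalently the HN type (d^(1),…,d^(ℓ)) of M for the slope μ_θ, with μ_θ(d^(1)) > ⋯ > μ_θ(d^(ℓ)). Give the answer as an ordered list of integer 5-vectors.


Via rank(M_{q-1}∘⋯∘M_p): M ≅ I[1,3]^3, I[1,4], I[5,5].
μ_θ-semistable layers: μ^(1)=19; μ^(2)=31/2; μ^(3)=-11/2; μ^(4)=-44

((0, 0, 3, 0, 0); (0, 0, 1, 1, 0); (4, 4, 0, 0, 0); (0, 0, 0, 0, 1))


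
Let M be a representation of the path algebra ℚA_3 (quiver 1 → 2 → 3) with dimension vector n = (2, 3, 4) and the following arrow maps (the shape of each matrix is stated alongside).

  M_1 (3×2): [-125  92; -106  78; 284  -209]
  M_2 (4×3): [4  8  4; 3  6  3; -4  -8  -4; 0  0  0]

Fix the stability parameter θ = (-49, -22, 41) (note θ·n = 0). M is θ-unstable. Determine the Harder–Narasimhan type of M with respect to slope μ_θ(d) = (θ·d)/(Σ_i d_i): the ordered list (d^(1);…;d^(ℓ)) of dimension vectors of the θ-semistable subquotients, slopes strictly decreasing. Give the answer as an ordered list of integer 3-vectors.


Barcode: M ≅ I[1,2], I[1,3], I[2,2], I[3,3]^3. HN layers by μ_θ (3 steps, strictly decreasing):
  μ^(1)=41; μ^(2)=-22; μ^(3)=-49

((0, 0, 4); (0, 3, 0); (2, 0, 0))


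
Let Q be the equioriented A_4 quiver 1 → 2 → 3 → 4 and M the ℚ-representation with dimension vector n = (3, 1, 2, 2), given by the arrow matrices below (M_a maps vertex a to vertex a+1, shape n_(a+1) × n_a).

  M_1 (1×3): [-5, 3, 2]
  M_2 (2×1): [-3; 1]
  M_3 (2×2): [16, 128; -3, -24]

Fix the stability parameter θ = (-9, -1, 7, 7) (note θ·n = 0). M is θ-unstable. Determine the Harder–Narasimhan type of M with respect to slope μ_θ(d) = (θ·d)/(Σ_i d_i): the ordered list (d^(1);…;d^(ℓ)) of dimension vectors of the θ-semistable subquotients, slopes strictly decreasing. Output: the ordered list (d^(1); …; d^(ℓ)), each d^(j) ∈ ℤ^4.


Via rank(M_{q-1}∘⋯∘M_p): M ≅ I[1,1]^2, I[1,4], I[3,3], I[4,4].
μ_θ-semistable layers: μ^(1)=7; μ^(2)=-1; μ^(3)=-9

((0, 0, 2, 2); (0, 1, 0, 0); (3, 0, 0, 0))


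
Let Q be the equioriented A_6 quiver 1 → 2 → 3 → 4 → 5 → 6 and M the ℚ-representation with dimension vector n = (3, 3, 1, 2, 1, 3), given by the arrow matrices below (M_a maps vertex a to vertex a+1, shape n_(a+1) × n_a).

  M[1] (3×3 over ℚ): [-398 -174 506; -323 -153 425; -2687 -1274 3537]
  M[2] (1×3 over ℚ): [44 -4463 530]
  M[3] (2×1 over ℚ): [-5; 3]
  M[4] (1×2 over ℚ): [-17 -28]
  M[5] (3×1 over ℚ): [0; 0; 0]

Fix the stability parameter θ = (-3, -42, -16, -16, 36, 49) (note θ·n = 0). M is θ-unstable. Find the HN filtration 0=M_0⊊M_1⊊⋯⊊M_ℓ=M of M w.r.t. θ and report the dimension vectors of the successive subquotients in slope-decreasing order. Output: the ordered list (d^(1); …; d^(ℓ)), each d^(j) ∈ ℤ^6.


Interval decomposition of M: I[1,1], I[1,2], I[1,5], I[2,2], I[4,4], I[6,6]^3.
HN type (ℓ=6): μ^(1)=49; μ^(2)=36; μ^(3)=-3; μ^(4)=-16; μ^(5)=-45/2; μ^(6)=-42

((0, 0, 0, 0, 0, 3); (0, 0, 0, 0, 1, 0); (1, 0, 0, 0, 0, 0); (0, 0, 1, 2, 0, 0); (2, 2, 0, 0, 0, 0); (0, 1, 0, 0, 0, 0))


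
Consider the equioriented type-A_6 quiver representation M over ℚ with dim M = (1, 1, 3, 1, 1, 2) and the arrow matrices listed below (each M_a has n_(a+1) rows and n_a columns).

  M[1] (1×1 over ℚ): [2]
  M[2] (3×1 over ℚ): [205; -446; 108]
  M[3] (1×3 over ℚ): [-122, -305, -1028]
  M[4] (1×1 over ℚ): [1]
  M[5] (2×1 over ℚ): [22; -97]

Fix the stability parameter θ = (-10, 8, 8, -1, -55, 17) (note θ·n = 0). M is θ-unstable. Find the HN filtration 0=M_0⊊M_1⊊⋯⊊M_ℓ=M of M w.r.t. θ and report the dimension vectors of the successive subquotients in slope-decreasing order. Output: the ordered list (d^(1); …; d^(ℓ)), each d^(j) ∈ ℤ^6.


Barcode: M ≅ I[1,6], I[3,3]^2, I[6,6]. HN layers by μ_θ (3 steps, strictly decreasing):
  μ^(1)=17; μ^(2)=8; μ^(3)=-10

((0, 0, 0, 0, 0, 2); (0, 0, 2, 0, 0, 0); (1, 1, 1, 1, 1, 0))
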